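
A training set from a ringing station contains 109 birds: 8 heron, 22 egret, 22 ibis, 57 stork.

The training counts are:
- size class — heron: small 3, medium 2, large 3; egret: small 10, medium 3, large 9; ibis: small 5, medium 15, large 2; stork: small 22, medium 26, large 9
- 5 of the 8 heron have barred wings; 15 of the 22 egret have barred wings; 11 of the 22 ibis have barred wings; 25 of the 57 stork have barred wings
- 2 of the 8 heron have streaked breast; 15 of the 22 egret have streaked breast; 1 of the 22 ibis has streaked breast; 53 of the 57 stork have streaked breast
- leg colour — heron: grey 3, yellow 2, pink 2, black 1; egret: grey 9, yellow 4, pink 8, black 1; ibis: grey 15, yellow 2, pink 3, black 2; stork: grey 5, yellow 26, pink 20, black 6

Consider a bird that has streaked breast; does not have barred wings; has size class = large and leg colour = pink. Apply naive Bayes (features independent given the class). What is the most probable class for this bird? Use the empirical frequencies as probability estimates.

stork

heron: (8/109) × (3/8) × (3/8) × (2/8) × (2/8) ≈ 0.000645069
egret: (22/109) × (9/22) × (7/22) × (15/22) × (8/22) ≈ 0.00651369
ibis: (22/109) × (2/22) × (11/22) × (1/22) × (3/22) ≈ 0.0000568656
stork: (57/109) × (9/57) × (32/57) × (53/57) × (20/57) ≈ 0.0151233
Highest score → stork.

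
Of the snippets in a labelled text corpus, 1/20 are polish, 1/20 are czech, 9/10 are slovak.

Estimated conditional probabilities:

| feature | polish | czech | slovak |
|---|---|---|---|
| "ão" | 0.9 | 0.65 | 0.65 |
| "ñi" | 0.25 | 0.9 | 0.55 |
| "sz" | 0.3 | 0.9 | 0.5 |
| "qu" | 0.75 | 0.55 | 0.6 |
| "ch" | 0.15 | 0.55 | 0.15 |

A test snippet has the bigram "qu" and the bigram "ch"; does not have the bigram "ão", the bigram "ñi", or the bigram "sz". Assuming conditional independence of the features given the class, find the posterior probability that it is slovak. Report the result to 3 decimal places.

polish: 0.05 × (1−0.9) × (1−0.25) × (1−0.3) × 0.75 × 0.15 = 0.0002953125
czech: 0.05 × (1−0.65) × (1−0.9) × (1−0.9) × 0.55 × 0.55 = 0.0000529375
slovak: 0.9 × (1−0.65) × (1−0.55) × (1−0.5) × 0.6 × 0.15 = 0.00637875
P(slovak | x) = 0.00637875 / 0.006727 ≈ 0.948

0.948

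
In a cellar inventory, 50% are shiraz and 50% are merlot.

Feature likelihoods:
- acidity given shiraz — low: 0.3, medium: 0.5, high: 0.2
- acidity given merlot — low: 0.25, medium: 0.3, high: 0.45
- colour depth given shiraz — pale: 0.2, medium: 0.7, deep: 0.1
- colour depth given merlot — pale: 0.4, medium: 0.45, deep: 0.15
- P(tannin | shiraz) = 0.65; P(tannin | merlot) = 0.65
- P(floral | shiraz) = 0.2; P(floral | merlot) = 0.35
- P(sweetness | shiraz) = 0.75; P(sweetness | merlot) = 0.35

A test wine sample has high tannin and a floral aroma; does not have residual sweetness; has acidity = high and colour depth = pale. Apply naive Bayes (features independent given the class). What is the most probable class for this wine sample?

shiraz: 0.5 × 0.2 × 0.2 × 0.65 × 0.2 × (1−0.75) = 0.00065
merlot: 0.5 × 0.45 × 0.4 × 0.65 × 0.35 × (1−0.35) = 0.01330875
Highest score → merlot.

merlot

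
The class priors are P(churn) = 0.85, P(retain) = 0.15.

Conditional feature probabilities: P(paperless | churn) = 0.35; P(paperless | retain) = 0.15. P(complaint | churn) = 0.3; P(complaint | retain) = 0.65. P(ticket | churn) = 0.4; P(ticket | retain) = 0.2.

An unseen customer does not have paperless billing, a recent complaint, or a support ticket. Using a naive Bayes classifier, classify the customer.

churn

churn: 0.85 × (1−0.35) × (1−0.3) × (1−0.4) = 0.23205
retain: 0.15 × (1−0.15) × (1−0.65) × (1−0.2) = 0.0357
Highest score → churn.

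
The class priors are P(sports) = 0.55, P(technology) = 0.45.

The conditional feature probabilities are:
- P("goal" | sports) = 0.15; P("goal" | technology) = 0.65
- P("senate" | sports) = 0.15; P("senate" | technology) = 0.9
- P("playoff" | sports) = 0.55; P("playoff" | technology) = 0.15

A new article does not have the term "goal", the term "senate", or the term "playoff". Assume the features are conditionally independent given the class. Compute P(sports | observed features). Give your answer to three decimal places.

sports: 0.55 × (1−0.15) × (1−0.15) × (1−0.55) = 0.17881875
technology: 0.45 × (1−0.65) × (1−0.9) × (1−0.15) = 0.0133875
P(sports | x) = 0.17881875 / 0.19220625 ≈ 0.930

0.930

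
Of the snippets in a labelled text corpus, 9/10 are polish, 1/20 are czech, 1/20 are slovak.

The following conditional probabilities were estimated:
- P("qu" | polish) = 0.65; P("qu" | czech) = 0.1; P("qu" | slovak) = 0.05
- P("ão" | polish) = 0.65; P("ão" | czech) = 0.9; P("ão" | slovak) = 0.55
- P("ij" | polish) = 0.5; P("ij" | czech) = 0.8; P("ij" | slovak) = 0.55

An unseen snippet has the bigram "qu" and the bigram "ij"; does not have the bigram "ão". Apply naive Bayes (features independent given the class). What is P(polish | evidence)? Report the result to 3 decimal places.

0.990

polish: 0.9 × 0.65 × (1−0.65) × 0.5 = 0.102375
czech: 0.05 × 0.1 × (1−0.9) × 0.8 = 0.0004
slovak: 0.05 × 0.05 × (1−0.55) × 0.55 = 0.00061875
P(polish | x) = 0.102375 / 0.10339375 ≈ 0.990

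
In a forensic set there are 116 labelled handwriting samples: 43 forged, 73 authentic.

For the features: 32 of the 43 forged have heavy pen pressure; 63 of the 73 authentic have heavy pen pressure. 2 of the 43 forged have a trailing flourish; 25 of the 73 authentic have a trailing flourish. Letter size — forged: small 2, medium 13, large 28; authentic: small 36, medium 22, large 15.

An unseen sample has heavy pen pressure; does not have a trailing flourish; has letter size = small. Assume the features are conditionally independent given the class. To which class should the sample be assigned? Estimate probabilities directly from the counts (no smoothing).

forged: (43/116) × (32/43) × (41/43) × (2/43) ≈ 0.012234
authentic: (73/116) × (63/73) × (48/73) × (36/73) ≈ 0.176109
Highest score → authentic.

authentic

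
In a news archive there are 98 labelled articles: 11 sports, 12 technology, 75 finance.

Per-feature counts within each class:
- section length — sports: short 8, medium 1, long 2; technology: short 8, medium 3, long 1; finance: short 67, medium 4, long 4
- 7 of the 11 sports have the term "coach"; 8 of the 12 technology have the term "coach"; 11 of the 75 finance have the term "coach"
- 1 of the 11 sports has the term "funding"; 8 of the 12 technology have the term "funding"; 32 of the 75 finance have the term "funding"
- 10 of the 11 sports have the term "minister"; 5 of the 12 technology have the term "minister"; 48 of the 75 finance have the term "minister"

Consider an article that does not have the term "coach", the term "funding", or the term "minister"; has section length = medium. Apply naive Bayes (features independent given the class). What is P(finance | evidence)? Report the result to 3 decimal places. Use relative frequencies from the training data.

sports: (11/98) × (1/11) × (4/11) × (10/11) × (1/11) ≈ 0.000306659
technology: (12/98) × (3/12) × (4/12) × (4/12) × (7/12) ≈ 0.00198413
finance: (75/98) × (4/75) × (64/75) × (43/75) × (27/75) ≈ 0.0071889
P(finance | x) = 0.0071889 / 0.009479689 ≈ 0.758

0.758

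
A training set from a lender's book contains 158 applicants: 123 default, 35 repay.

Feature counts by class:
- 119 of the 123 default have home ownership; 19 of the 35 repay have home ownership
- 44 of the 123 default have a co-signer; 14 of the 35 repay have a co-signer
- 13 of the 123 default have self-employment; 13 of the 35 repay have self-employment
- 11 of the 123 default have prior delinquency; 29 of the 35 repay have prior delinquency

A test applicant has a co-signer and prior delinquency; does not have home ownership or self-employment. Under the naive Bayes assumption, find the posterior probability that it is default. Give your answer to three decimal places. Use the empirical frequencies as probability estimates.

default: (123/158) × (4/123) × (44/123) × (110/123) × (11/123) ≈ 0.000724312
repay: (35/158) × (16/35) × (14/35) × (22/35) × (29/35) ≈ 0.0210964
P(default | x) = 0.000724312 / 0.021820712 ≈ 0.033

0.033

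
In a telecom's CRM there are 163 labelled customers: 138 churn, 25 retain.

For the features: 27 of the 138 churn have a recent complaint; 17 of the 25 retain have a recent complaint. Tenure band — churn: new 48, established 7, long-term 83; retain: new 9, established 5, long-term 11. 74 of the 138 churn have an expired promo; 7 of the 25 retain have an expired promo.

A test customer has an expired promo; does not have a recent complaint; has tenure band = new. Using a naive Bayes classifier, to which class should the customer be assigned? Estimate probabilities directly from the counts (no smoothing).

churn

churn: (138/163) × (111/138) × (48/138) × (74/138) ≈ 0.127014
retain: (25/163) × (8/25) × (9/25) × (7/25) ≈ 0.00494724
Highest score → churn.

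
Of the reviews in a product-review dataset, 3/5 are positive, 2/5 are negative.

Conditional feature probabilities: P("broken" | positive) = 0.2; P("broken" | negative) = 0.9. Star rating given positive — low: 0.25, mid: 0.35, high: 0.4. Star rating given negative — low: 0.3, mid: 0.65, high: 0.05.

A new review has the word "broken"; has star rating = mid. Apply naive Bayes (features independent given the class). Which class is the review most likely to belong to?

positive: 0.6 × 0.2 × 0.35 = 0.042
negative: 0.4 × 0.9 × 0.65 = 0.234
Highest score → negative.

negative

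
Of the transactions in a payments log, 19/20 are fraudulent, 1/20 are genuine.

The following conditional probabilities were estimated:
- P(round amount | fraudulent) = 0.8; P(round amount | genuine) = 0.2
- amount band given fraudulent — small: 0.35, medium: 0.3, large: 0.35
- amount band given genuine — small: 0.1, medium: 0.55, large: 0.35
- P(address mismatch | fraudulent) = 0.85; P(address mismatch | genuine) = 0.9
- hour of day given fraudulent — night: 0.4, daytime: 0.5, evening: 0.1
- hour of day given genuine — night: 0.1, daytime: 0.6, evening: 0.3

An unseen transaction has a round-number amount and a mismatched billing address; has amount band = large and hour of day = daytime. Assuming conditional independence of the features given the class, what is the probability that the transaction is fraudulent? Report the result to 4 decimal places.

0.9836

fraudulent: 0.95 × 0.8 × 0.35 × 0.85 × 0.5 = 0.11305
genuine: 0.05 × 0.2 × 0.35 × 0.9 × 0.6 = 0.00189
P(fraudulent | x) = 0.11305 / 0.11494 ≈ 0.9836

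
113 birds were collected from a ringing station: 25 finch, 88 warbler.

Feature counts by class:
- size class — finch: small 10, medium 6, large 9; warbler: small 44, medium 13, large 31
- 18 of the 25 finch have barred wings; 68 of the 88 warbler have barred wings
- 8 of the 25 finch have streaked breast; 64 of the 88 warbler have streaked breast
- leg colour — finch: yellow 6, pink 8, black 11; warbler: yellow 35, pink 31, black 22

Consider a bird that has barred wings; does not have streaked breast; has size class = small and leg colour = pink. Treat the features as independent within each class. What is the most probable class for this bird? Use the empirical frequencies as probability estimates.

finch: (25/113) × (10/25) × (18/25) × (17/25) × (8/25) ≈ 0.0138648
warbler: (88/113) × (44/88) × (68/88) × (24/88) × (31/88) ≈ 0.0289073
Highest score → warbler.

warbler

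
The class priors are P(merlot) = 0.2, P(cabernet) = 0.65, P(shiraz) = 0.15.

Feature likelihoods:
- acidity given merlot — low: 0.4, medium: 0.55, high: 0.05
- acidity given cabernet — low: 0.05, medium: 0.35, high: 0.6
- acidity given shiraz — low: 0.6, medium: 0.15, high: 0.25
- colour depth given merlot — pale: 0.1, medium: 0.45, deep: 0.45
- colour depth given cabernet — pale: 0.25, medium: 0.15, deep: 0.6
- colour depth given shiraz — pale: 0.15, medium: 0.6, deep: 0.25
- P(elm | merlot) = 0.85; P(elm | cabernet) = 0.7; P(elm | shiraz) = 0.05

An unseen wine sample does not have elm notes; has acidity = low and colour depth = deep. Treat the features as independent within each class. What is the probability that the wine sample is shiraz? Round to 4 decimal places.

merlot: 0.2 × 0.4 × 0.45 × (1−0.85) = 0.0054
cabernet: 0.65 × 0.05 × 0.6 × (1−0.7) = 0.00585
shiraz: 0.15 × 0.6 × 0.25 × (1−0.05) = 0.021375
P(shiraz | x) = 0.021375 / 0.032625 ≈ 0.6552

0.6552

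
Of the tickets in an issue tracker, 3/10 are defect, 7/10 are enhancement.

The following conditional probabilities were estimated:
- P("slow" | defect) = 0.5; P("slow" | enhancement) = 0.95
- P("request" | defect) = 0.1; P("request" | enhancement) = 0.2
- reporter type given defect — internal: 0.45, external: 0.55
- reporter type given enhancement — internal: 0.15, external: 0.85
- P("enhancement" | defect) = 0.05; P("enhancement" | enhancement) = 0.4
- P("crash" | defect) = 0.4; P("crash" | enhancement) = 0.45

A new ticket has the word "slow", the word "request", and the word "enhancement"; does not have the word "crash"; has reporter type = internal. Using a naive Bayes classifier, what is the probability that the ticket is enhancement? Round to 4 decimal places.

0.9559

defect: 0.3 × 0.5 × 0.1 × 0.45 × 0.05 × (1−0.4) = 0.0002025
enhancement: 0.7 × 0.95 × 0.2 × 0.15 × 0.4 × (1−0.45) = 0.004389
P(enhancement | x) = 0.004389 / 0.0045915 ≈ 0.9559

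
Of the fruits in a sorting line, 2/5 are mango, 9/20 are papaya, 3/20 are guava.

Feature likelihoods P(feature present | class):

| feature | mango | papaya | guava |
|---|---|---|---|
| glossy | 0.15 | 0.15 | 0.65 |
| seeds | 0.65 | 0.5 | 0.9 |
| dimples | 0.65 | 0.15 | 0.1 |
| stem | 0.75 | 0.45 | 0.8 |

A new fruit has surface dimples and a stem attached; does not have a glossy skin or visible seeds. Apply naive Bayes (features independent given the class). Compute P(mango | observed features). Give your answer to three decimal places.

0.813

mango: 0.4 × (1−0.15) × (1−0.65) × 0.65 × 0.75 = 0.0580125
papaya: 0.45 × (1−0.15) × (1−0.5) × 0.15 × 0.45 = 0.012909375
guava: 0.15 × (1−0.65) × (1−0.9) × 0.1 × 0.8 = 0.00042
P(mango | x) = 0.0580125 / 0.071341875 ≈ 0.813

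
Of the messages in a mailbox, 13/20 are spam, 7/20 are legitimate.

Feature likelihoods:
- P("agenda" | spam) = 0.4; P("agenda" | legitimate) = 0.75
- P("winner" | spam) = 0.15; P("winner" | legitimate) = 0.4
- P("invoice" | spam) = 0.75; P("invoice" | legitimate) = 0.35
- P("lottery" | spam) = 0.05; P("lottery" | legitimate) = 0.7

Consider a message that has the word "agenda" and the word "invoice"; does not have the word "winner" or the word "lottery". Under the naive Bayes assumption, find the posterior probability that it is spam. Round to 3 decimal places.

0.905

spam: 0.65 × 0.4 × (1−0.15) × 0.75 × (1−0.05) = 0.1574625
legitimate: 0.35 × 0.75 × (1−0.4) × 0.35 × (1−0.7) = 0.0165375
P(spam | x) = 0.1574625 / 0.174 ≈ 0.905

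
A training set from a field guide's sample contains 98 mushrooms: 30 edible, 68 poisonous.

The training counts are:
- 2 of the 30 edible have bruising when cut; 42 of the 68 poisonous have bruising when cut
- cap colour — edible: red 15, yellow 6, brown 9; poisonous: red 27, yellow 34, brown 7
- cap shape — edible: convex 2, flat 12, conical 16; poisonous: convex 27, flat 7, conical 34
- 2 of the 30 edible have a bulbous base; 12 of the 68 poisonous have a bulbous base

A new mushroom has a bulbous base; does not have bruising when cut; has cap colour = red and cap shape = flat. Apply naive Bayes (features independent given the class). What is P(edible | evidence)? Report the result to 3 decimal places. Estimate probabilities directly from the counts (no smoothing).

0.666

edible: (30/98) × (28/30) × (15/30) × (12/30) × (2/30) ≈ 0.00380952
poisonous: (68/98) × (26/68) × (27/68) × (7/68) × (12/68) ≈ 0.00191365
P(edible | x) = 0.00380952 / 0.00572317 ≈ 0.666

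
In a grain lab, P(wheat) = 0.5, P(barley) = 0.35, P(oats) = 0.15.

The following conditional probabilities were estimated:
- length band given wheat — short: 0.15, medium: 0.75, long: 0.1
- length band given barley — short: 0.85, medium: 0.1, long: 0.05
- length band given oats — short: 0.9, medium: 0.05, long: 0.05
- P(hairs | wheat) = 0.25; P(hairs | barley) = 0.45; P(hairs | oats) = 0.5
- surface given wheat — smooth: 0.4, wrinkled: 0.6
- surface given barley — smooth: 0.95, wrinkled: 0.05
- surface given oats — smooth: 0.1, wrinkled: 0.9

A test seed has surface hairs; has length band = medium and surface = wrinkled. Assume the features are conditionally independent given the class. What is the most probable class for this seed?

wheat: 0.5 × 0.75 × 0.25 × 0.6 = 0.05625
barley: 0.35 × 0.1 × 0.45 × 0.05 = 0.0007875
oats: 0.15 × 0.05 × 0.5 × 0.9 = 0.003375
Highest score → wheat.

wheat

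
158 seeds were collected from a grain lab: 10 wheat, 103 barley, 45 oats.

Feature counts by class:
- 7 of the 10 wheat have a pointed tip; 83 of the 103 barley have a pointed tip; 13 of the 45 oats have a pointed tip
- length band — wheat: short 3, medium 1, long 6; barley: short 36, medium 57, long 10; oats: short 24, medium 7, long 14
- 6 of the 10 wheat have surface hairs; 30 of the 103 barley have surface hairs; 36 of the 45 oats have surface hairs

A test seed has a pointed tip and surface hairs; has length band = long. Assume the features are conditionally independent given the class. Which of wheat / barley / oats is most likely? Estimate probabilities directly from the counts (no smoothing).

oats

wheat: (10/158) × (7/10) × (6/10) × (6/10) ≈ 0.0159494
barley: (103/158) × (83/103) × (10/103) × (30/103) ≈ 0.0148548
oats: (45/158) × (13/45) × (14/45) × (36/45) ≈ 0.0204782
Highest score → oats.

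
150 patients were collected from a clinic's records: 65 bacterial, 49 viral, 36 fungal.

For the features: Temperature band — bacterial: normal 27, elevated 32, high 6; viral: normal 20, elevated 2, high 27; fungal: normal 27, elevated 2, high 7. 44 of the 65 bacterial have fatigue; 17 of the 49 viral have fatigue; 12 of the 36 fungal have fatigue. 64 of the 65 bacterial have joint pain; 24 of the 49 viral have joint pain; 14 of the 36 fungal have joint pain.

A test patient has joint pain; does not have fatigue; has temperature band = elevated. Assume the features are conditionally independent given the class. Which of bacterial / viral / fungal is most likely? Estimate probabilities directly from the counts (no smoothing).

bacterial: (65/150) × (32/65) × (21/65) × (64/65) ≈ 0.0678627
viral: (49/150) × (2/49) × (32/49) × (24/49) ≈ 0.00426489
fungal: (36/150) × (2/36) × (24/36) × (14/36) ≈ 0.00345679
Highest score → bacterial.

bacterial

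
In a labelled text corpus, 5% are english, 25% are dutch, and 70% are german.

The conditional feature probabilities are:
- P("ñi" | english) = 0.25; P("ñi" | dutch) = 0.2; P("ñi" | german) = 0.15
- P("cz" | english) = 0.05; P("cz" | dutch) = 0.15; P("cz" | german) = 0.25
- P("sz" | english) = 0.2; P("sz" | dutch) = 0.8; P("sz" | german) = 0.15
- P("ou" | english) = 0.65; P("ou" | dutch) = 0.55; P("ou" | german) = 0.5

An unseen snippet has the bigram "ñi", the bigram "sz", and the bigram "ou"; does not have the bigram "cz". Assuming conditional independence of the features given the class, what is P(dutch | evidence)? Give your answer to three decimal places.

0.715

english: 0.05 × 0.25 × (1−0.05) × 0.2 × 0.65 = 0.00154375
dutch: 0.25 × 0.2 × (1−0.15) × 0.8 × 0.55 = 0.0187
german: 0.7 × 0.15 × (1−0.25) × 0.15 × 0.5 = 0.00590625
P(dutch | x) = 0.0187 / 0.02615 ≈ 0.715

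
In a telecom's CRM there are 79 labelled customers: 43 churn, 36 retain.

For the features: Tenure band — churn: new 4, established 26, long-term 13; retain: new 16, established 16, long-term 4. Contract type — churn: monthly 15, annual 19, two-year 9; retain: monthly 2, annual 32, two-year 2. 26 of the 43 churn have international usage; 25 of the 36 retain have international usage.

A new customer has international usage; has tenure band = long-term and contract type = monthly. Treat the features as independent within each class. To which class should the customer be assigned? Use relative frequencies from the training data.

churn

churn: (43/79) × (13/43) × (15/43) × (26/43) ≈ 0.0347091
retain: (36/79) × (4/36) × (2/36) × (25/36) ≈ 0.00195343
Highest score → churn.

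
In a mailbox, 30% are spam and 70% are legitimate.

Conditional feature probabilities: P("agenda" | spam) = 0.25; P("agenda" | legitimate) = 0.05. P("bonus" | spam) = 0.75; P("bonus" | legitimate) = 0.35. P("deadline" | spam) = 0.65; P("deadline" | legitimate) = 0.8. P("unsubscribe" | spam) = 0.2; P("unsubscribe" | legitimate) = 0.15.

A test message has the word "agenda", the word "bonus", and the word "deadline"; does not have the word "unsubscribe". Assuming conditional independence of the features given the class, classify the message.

spam

spam: 0.3 × 0.25 × 0.75 × 0.65 × (1−0.2) = 0.02925
legitimate: 0.7 × 0.05 × 0.35 × 0.8 × (1−0.15) = 0.00833
Highest score → spam.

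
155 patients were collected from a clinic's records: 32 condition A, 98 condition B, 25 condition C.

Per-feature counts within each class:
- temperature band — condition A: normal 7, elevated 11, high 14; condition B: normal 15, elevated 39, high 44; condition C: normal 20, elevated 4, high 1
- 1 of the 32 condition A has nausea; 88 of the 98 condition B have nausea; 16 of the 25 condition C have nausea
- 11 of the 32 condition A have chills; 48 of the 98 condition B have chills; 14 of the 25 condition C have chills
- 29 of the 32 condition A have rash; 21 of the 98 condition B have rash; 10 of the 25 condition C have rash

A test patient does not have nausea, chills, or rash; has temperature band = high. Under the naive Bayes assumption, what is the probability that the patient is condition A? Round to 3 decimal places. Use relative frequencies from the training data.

condition A: (32/155) × (14/32) × (31/32) × (21/32) × (3/32) = 0.00538330078125
condition B: (98/155) × (44/98) × (10/98) × (50/98) × (77/98) ≈ 0.0116119
condition C: (25/155) × (1/25) × (9/25) × (11/25) × (15/25) ≈ 0.000613161
P(condition A | x) = 0.00538330078125 / 0.01760836178125 ≈ 0.306

0.306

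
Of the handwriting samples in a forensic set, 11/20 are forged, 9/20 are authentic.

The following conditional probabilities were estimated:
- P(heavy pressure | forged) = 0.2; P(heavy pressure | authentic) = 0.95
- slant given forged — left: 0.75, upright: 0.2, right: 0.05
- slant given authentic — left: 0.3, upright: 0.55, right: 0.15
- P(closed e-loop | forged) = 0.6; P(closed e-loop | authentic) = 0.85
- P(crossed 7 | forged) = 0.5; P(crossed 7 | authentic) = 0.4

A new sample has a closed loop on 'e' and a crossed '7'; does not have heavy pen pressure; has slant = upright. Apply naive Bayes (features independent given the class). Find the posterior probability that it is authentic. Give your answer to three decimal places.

0.137

forged: 0.55 × (1−0.2) × 0.2 × 0.6 × 0.5 = 0.0264
authentic: 0.45 × (1−0.95) × 0.55 × 0.85 × 0.4 = 0.0042075
P(authentic | x) = 0.0042075 / 0.0306075 ≈ 0.137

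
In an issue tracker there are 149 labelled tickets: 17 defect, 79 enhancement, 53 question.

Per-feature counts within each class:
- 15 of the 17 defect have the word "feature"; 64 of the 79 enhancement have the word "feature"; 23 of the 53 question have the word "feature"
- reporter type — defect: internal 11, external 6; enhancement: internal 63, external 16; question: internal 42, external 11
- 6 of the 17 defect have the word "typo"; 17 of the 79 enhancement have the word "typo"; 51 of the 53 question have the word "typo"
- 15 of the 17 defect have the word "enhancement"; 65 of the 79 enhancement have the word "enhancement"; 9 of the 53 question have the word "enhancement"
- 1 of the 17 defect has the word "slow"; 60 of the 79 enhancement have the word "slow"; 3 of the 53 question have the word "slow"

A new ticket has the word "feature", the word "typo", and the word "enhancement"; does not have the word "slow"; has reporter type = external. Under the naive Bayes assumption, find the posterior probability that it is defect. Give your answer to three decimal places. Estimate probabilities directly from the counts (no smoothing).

defect: (17/149) × (15/17) × (6/17) × (6/17) × (15/17) × (16/17) ≈ 0.0104141
enhancement: (79/149) × (64/79) × (16/79) × (17/79) × (65/79) × (19/79) ≈ 0.00370443
question: (53/149) × (23/53) × (11/53) × (51/53) × (9/53) × (50/53) ≈ 0.00493871
P(defect | x) = 0.0104141 / 0.01905724 ≈ 0.546

0.546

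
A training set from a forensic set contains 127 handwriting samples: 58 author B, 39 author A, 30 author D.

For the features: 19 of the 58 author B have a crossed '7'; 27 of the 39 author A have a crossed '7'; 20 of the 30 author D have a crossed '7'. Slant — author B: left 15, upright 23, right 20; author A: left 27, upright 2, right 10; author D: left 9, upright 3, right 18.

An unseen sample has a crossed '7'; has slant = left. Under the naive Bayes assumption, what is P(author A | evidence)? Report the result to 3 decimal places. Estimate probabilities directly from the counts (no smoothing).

0.631

author B: (58/127) × (19/58) × (15/58) ≈ 0.0386913
author A: (39/127) × (27/39) × (27/39) ≈ 0.147184
author D: (30/127) × (20/30) × (9/30) ≈ 0.0472441
P(author A | x) = 0.147184 / 0.2331194 ≈ 0.631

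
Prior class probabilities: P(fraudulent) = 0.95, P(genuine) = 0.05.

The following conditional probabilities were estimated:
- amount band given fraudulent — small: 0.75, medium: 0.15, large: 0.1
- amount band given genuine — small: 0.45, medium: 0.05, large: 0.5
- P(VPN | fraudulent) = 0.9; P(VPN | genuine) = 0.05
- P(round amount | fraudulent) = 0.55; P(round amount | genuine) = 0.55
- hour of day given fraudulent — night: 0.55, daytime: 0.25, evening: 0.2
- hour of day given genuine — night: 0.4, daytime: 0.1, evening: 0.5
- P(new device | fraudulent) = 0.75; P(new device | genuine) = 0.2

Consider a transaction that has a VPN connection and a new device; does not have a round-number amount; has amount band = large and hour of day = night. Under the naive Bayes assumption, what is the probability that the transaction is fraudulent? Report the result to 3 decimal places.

fraudulent: 0.95 × 0.1 × 0.9 × (1−0.55) × 0.55 × 0.75 = 0.0158709375
genuine: 0.05 × 0.5 × 0.05 × (1−0.55) × 0.4 × 0.2 = 0.000045
P(fraudulent | x) = 0.0158709375 / 0.0159159375 ≈ 0.997

0.997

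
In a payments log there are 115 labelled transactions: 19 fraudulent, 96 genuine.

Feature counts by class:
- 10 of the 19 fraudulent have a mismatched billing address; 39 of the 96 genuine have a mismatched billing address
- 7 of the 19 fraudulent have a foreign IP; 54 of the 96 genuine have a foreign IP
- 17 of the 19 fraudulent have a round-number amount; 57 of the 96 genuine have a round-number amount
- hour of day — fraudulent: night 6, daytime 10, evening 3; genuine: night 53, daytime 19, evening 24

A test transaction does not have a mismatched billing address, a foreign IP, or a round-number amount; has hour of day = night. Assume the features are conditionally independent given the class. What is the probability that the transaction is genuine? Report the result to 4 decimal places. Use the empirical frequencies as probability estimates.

fraudulent: (19/115) × (9/19) × (12/19) × (2/19) × (6/19) ≈ 0.00164303
genuine: (96/115) × (57/96) × (42/96) × (39/96) × (53/96) ≈ 0.0486355
P(genuine | x) = 0.0486355 / 0.05027853 ≈ 0.9673

0.9673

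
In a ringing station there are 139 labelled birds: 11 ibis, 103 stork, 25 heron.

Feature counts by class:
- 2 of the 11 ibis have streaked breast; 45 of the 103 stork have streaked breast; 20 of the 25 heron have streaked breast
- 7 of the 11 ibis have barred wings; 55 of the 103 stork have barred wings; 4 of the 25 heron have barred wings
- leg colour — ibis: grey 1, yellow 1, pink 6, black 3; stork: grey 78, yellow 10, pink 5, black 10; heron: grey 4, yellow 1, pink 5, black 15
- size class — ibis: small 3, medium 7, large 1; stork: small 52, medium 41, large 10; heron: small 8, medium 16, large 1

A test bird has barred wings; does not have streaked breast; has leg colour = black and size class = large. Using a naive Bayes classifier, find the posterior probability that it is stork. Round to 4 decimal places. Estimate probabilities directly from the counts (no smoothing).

ibis: (11/139) × (9/11) × (7/11) × (3/11) × (1/11) ≈ 0.00102157
stork: (103/139) × (58/103) × (55/103) × (10/103) × (10/103) ≈ 0.00210022
heron: (25/139) × (5/25) × (4/25) × (15/25) × (1/25) ≈ 0.000138129
P(stork | x) = 0.00210022 / 0.003259919 ≈ 0.6443

0.6443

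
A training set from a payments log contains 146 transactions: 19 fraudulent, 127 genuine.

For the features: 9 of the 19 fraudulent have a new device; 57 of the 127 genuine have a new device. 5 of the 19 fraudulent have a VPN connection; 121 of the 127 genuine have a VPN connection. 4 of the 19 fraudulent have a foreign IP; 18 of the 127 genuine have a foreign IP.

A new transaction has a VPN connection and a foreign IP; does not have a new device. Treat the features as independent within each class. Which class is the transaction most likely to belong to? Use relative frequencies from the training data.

genuine

fraudulent: (19/146) × (10/19) × (5/19) × (4/19) ≈ 0.00379463
genuine: (127/146) × (70/127) × (121/127) × (18/127) ≈ 0.0647434
Highest score → genuine.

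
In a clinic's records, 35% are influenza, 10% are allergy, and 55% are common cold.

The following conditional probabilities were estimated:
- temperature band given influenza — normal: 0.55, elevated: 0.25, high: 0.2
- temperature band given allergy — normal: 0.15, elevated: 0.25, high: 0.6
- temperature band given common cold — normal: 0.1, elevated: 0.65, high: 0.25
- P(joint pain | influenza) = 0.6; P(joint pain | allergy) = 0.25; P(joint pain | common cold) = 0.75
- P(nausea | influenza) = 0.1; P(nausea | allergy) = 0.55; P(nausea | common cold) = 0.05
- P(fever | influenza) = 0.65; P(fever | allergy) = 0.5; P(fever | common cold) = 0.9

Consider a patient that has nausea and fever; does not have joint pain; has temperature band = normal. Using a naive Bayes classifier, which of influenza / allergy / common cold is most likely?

influenza: 0.35 × 0.55 × (1−0.6) × 0.1 × 0.65 = 0.005005
allergy: 0.1 × 0.15 × (1−0.25) × 0.55 × 0.5 = 0.00309375
common cold: 0.55 × 0.1 × (1−0.75) × 0.05 × 0.9 = 0.00061875
Highest score → influenza.

influenza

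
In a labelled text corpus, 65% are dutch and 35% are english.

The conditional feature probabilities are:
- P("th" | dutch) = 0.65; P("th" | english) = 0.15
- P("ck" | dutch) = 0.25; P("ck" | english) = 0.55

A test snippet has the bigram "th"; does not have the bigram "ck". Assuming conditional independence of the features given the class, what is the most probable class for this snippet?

dutch: 0.65 × 0.65 × (1−0.25) = 0.316875
english: 0.35 × 0.15 × (1−0.55) = 0.023625
Highest score → dutch.

dutch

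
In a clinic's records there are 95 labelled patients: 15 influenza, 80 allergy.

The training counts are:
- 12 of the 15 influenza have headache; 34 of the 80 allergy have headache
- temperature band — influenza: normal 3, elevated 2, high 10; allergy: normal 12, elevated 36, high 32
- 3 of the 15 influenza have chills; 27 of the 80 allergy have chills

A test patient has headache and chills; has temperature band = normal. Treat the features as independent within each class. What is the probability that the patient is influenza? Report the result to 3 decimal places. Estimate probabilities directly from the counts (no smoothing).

influenza: (15/95) × (12/15) × (3/15) × (3/15) ≈ 0.00505263
allergy: (80/95) × (34/80) × (12/80) × (27/80) ≈ 0.0181184
P(influenza | x) = 0.00505263 / 0.02317103 ≈ 0.218

0.218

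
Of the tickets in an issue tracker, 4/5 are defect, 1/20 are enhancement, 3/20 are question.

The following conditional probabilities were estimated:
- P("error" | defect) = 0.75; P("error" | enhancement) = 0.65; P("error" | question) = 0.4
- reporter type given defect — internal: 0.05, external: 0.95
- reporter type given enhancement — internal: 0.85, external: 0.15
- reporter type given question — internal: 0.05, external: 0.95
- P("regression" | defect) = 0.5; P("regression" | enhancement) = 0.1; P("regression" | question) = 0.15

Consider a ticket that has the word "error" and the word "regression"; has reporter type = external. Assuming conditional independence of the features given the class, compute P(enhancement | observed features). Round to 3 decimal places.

defect: 0.8 × 0.75 × 0.95 × 0.5 = 0.285
enhancement: 0.05 × 0.65 × 0.15 × 0.1 = 0.0004875
question: 0.15 × 0.4 × 0.95 × 0.15 = 0.00855
P(enhancement | x) = 0.0004875 / 0.2940375 ≈ 0.002

0.002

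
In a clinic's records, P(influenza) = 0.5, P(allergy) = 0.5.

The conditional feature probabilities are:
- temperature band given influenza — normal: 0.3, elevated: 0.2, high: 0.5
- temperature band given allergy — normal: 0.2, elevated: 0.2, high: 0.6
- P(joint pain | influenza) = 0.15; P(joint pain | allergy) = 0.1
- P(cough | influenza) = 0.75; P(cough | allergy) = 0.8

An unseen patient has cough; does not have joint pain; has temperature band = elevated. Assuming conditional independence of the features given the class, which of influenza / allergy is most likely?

allergy

influenza: 0.5 × 0.2 × (1−0.15) × 0.75 = 0.06375
allergy: 0.5 × 0.2 × (1−0.1) × 0.8 = 0.072
Highest score → allergy.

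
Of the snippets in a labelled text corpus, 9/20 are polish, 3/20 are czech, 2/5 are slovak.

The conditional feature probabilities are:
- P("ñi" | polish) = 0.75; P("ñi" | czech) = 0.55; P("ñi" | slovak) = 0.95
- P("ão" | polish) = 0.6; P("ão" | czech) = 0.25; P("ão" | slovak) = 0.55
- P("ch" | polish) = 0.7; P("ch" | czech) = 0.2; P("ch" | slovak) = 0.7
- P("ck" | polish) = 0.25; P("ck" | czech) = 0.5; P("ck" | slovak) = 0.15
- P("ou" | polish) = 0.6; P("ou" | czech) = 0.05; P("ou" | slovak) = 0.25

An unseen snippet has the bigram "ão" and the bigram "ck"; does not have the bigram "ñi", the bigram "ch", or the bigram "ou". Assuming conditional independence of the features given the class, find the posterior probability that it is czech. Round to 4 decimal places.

polish: 0.45 × (1−0.75) × 0.6 × (1−0.7) × 0.25 × (1−0.6) = 0.002025
czech: 0.15 × (1−0.55) × 0.25 × (1−0.2) × 0.5 × (1−0.05) = 0.0064125
slovak: 0.4 × (1−0.95) × 0.55 × (1−0.7) × 0.15 × (1−0.25) = 0.00037125
P(czech | x) = 0.0064125 / 0.00880875 ≈ 0.7280

0.7280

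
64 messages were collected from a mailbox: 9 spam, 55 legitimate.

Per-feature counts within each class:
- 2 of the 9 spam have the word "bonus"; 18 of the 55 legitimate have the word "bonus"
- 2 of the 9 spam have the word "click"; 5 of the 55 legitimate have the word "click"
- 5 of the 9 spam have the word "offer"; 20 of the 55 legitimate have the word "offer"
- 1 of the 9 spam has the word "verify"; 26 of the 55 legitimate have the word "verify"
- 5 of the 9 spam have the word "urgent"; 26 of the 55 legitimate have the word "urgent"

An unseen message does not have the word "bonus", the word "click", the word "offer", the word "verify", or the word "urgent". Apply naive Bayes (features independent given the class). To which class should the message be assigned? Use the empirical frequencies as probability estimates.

spam: (9/64) × (7/9) × (7/9) × (4/9) × (8/9) × (4/9) ≈ 0.0149367
legitimate: (55/64) × (37/55) × (50/55) × (35/55) × (29/55) × (29/55) ≈ 0.0929833
Highest score → legitimate.

legitimate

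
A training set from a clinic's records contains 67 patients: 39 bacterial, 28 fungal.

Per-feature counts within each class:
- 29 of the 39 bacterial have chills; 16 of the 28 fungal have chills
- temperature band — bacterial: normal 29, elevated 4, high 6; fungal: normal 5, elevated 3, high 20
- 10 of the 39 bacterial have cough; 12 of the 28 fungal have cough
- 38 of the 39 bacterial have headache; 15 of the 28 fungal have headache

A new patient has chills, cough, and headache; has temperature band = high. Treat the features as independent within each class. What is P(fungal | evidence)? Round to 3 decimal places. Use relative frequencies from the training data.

0.702

bacterial: (39/67) × (29/39) × (6/39) × (10/39) × (38/39) ≈ 0.0166366
fungal: (28/67) × (16/28) × (20/28) × (12/28) × (15/28) ≈ 0.0391628
P(fungal | x) = 0.0391628 / 0.0557994 ≈ 0.702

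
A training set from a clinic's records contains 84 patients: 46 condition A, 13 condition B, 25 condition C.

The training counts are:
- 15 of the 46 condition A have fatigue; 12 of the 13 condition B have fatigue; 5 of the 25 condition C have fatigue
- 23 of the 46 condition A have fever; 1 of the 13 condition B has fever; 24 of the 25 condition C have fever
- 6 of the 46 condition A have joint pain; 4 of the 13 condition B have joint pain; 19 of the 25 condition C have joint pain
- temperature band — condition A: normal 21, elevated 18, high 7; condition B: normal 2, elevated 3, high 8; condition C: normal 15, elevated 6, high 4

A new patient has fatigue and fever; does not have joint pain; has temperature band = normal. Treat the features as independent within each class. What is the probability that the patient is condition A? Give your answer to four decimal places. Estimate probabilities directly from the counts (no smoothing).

condition A: (46/84) × (15/46) × (23/46) × (40/46) × (21/46) ≈ 0.0354442
condition B: (13/84) × (12/13) × (1/13) × (9/13) × (2/13) ≈ 0.00117043
condition C: (25/84) × (5/25) × (24/25) × (6/25) × (15/25) ≈ 0.00822857
P(condition A | x) = 0.0354442 / 0.0448432 ≈ 0.7904

0.7904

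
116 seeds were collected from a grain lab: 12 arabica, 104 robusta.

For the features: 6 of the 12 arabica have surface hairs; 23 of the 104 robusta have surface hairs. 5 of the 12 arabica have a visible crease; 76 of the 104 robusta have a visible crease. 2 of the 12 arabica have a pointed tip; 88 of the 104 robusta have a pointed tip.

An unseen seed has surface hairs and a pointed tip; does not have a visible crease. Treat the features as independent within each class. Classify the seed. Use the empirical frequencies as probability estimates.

arabica: (12/116) × (6/12) × (7/12) × (2/12) ≈ 0.00502874
robusta: (104/116) × (23/104) × (28/104) × (88/104) ≈ 0.0451694
Highest score → robusta.

robusta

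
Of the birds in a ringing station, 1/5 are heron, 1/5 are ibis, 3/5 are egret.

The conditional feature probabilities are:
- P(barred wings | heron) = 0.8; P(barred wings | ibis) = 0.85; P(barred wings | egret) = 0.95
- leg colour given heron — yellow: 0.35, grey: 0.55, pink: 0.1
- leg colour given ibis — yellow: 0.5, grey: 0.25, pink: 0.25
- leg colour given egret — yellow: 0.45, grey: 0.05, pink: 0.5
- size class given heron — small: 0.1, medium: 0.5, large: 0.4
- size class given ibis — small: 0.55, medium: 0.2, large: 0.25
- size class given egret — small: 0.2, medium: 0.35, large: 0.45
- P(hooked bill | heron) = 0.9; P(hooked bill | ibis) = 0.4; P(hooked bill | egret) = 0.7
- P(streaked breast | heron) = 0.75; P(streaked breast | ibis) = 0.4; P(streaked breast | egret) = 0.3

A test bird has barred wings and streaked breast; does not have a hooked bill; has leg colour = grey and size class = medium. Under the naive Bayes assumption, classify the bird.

heron

heron: 0.2 × 0.8 × 0.55 × 0.5 × (1−0.9) × 0.75 = 0.0033
ibis: 0.2 × 0.85 × 0.25 × 0.2 × (1−0.4) × 0.4 = 0.00204
egret: 0.6 × 0.95 × 0.05 × 0.35 × (1−0.7) × 0.3 = 0.00089775
Highest score → heron.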